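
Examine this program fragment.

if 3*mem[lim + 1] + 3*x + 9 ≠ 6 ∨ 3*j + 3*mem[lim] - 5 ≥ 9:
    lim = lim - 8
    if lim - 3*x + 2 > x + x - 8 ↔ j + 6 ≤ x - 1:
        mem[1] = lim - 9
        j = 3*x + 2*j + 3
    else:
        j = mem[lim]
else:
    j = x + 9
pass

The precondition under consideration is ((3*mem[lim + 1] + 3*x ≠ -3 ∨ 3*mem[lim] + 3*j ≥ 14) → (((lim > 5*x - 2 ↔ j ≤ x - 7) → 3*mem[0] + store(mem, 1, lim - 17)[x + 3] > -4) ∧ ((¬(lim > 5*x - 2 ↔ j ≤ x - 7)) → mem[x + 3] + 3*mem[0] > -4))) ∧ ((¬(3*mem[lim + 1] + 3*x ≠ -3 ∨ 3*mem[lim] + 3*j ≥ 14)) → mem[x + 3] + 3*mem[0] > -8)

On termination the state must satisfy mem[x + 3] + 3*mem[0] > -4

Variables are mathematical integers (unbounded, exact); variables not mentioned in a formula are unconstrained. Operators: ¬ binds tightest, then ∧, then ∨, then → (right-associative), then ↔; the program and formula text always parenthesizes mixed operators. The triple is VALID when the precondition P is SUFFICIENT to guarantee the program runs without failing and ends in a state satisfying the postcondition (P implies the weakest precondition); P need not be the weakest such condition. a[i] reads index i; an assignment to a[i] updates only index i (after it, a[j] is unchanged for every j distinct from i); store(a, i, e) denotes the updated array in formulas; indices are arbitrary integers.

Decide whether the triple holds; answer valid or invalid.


Working backward. After the program, mem[x + 3] + 3*mem[0] > -4 must hold.
Before skip: mem[x + 3] + 3*mem[0] > -4
Then branch requires ((lim > 5*x - 2 ↔ j ≤ x - 7) → 3*mem[0] + store(mem, 1, lim - 17)[x + 3] > -4) ∧ ((¬(lim > 5*x - 2 ↔ j ≤ x - 7)) → mem[x + 3] + 3*mem[0] > -4); else branch requires mem[x + 3] + 3*mem[0] > -4.
Before the if: ((3*mem[lim + 1] + 3*x ≠ -3 ∨ 3*mem[lim] + 3*j ≥ 14) → (((lim > 5*x - 2 ↔ j ≤ x - 7) → 3*mem[0] + store(mem, 1, lim - 17)[x + 3] > -4) ∧ ((¬(lim > 5*x - 2 ↔ j ≤ x - 7)) → mem[x + 3] + 3*mem[0] > -4))) ∧ ((¬(3*mem[lim + 1] + 3*x ≠ -3 ∨ 3*mem[lim] + 3*j ≥ 14)) → mem[x + 3] + 3*mem[0] > -4)
The weakest precondition is ((3*mem[lim + 1] + 3*x ≠ -3 ∨ 3*mem[lim] + 3*j ≥ 14) → (((lim > 5*x - 2 ↔ j ≤ x - 7) → 3*mem[0] + store(mem, 1, lim - 17)[x + 3] > -4) ∧ ((¬(lim > 5*x - 2 ↔ j ≤ x - 7)) → mem[x + 3] + 3*mem[0] > -4))) ∧ ((¬(3*mem[lim + 1] + 3*x ≠ -3 ∨ 3*mem[lim] + 3*j ≥ 14)) → mem[x + 3] + 3*mem[0] > -4).
Check whether ((3*mem[lim + 1] + 3*x ≠ -3 ∨ 3*mem[lim] + 3*j ≥ 14) → (((lim > 5*x - 2 ↔ j ≤ x - 7) → 3*mem[0] + store(mem, 1, lim - 17)[x + 3] > -4) ∧ ((¬(lim > 5*x - 2 ↔ j ≤ x - 7)) → mem[x + 3] + 3*mem[0] > -4))) ∧ ((¬(3*mem[lim + 1] + 3*x ≠ -3 ∨ 3*mem[lim] + 3*j ≥ 14)) → mem[x + 3] + 3*mem[0] > -8) implies it.
Countermodel: at the initial state j = 0, lim = 15521, mem = {[0] = 15215, [1] = 15215, [3] = -45649, [15521] = -7040, [15522] = -1, elsewhere 15215}, x = 0, the precondition holds but the weakest precondition fails.
Answer: invalid


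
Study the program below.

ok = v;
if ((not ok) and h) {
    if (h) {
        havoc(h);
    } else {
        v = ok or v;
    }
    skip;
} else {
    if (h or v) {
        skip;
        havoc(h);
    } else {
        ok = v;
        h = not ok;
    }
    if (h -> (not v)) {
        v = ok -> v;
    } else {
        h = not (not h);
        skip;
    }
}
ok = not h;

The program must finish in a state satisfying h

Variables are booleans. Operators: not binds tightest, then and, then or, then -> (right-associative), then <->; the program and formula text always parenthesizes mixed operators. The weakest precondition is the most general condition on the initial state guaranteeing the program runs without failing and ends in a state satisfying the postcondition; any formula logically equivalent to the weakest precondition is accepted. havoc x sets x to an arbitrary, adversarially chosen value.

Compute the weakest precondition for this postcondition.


Working backward. After the program, h must hold.
Before ok := not h: h
Then branch requires (not h) and ((not h) -> h); else branch requires (not (h or v)) and ((not (h or v)) -> (not v)).
Before the if: (((not ok) and h) -> ((not h) and ((not h) -> h))) and ((not ((not ok) and h)) -> ((not (h or v)) and ((not (h or v)) -> (not v))))
Before ok := v: (((not v) and h) -> ((not h) and ((not h) -> h))) and ((not ((not v) and h)) -> ((not (h or v)) and ((not (h or v)) -> (not v))))
Answer: WP = (((not v) and h) -> ((not h) and ((not h) -> h))) and ((not ((not v) and h)) -> ((not (h or v)) and ((not (h or v)) -> (not v))))


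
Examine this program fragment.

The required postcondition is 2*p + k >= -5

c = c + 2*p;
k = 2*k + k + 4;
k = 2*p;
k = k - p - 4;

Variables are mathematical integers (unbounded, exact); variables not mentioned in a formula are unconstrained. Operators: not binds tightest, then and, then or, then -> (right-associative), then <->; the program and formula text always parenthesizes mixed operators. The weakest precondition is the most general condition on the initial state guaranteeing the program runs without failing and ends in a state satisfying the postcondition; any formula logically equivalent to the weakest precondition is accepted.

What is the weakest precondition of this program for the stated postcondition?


Working backward. After the program, the postcondition 2*p + k >= -5 must hold; in canonical form it is k + 2*p >= -5.
Before k := k - p - 4: k + p >= -1
Before k := 2*p: 3*p >= -1
Before k := 2*k + k + 4: 3*p >= -1
Before c := c + 2*p: 3*p >= -1
Answer: WP = 3*p >= -1


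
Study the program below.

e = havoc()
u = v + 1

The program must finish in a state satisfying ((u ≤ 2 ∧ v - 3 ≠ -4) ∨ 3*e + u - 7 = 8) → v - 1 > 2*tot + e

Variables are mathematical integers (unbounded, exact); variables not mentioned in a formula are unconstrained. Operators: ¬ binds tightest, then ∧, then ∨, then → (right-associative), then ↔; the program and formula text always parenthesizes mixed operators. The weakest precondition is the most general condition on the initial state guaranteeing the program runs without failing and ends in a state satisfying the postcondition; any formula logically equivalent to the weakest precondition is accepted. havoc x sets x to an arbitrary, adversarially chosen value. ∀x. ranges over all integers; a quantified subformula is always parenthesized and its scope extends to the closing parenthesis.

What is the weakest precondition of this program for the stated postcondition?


Working backward. After the program, the postcondition ((u ≤ 2 ∧ v - 3 ≠ -4) ∨ 3*e + u - 7 = 8) → v - 1 > 2*tot + e must hold; in canonical form it is ((u ≤ 2 ∧ v ≠ -1) ∨ 3*e + u = 15) → v > e + 2*tot + 1.
Before u := v + 1: ((v ≤ 1 ∧ v ≠ -1) ∨ 3*e + v = 14) → v > e + 2*tot + 1
Before havoc e: ∀e_1. (((v ≤ 1 ∧ v ≠ -1) ∨ 3*e_1 + v = 14) → v > e_1 + 2*tot + 1)
Answer: WP = ∀e_1. (((v ≤ 1 ∧ v ≠ -1) ∨ 3*e_1 + v = 14) → v > e_1 + 2*tot + 1)


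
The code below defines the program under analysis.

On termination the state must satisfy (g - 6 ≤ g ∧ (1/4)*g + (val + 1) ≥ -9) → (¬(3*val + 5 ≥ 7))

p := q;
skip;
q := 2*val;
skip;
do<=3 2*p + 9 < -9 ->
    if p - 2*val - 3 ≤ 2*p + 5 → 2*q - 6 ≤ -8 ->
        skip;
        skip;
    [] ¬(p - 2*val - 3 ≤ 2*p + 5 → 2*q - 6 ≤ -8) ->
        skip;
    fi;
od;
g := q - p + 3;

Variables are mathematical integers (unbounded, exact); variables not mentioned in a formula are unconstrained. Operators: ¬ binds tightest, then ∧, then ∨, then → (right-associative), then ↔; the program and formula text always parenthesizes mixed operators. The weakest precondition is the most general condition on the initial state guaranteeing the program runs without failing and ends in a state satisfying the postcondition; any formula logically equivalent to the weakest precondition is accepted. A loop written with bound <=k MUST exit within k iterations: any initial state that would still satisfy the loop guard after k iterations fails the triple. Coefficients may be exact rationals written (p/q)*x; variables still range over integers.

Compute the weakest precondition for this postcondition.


Working backward. After the program, the postcondition (g - 6 ≤ g ∧ (1/4)*g + (val + 1) ≥ -9) → (¬(3*val + 5 ≥ 7)) must hold; in canonical form it is (1/4)*g + val ≥ -10 → (¬(3*val ≥ 2)).
Before g := q - p + 3: (1/4)*q + val ≥ (1/4)*p - 43/4 → (¬(3*val ≥ 2))
Before the loop (bound <=3), unroll the exhaustion recursion (WP_0 = exit-now case; WP_j = one more guarded iteration, up to j = 3):
  WP_0: (¬(2*p < -18)) ∧ ((1/4)*q + val ≥ (1/4)*p - 43/4 → (¬(3*val ≥ 2)))
  WP_1: (2*p < -18 → (((p + 2*val ≥ -8 → 2*q ≤ -2) → ((¬(2*p < -18)) ∧ ((1/4)*q + val ≥ (1/4)*p - 43/4 → (¬(3*val ≥ 2))))) ∧ ((¬(p + 2*val ≥ -8 → 2*q ≤ -2)) → ((¬(2*p < -18)) ∧ ((1/4)*q + val ≥ (1/4)*p - 43/4 → (¬(3*val ≥ 2))))))) ∧ ((¬(2*p < -18)) → ((1/4)*q + val ≥ (1/4)*p - 43/4 → (¬(3*val ≥ 2))))
  WP_2: (2*p < -18 → (((p + 2*val ≥ -8 → 2*q ≤ -2) → ((2*p < -18 → (((p + 2*val ≥ -8 → 2*q ≤ -2) → ((¬(2*p < -18)) ∧ ((1/4)*q + val ≥ (1/4)*p - 43/4 → (¬(3*val ≥ 2))))) ∧ ((¬(p + 2*val ≥ -8 → 2*q ≤ -2)) → ((¬(2*p < -18)) ∧ ((1/4)*q + val ≥ (1/4)*p - 43/4 → (¬(3*val ≥ 2))))))) ∧ ((¬(2*p < -18)) → ((1/4)*q + val ≥ (1/4)*p - 43/4 → (¬(3*val ≥ 2)))))) ∧ ((¬(p + 2*val ≥ -8 → 2*q ≤ -2)) → ((2*p < -18 → (((p + 2*val ≥ -8 → 2*q ≤ -2) → ((¬(2*p < -18)) ∧ ((1/4)*q + val ≥ (1/4)*p - 43/4 → (¬(3*val ≥ 2))))) ∧ ((¬(p + 2*val ≥ -8 → 2*q ≤ -2)) → ((¬(2*p < -18)) ∧ ((1/4)*q + val ≥ (1/4)*p - 43/4 → (¬(3*val ≥ 2))))))) ∧ ((¬(2*p < -18)) → ((1/4)*q + val ≥ (1/4)*p - 43/4 → (¬(3*val ≥ 2)))))))) ∧ ((¬(2*p < -18)) → ((1/4)*q + val ≥ (1/4)*p - 43/4 → (¬(3*val ≥ 2))))
  WP_3: (2*p < -18 → (((p + 2*val ≥ -8 → 2*q ≤ -2) → ((2*p < -18 → (((p + 2*val ≥ -8 → 2*q ≤ -2) → ((2*p < -18 → (((p + 2*val ≥ -8 → 2*q ≤ -2) → ((¬(2*p < -18)) ∧ ((1/4)*q + val ≥ (1/4)*p - 43/4 → (¬(3*val ≥ 2))))) ∧ ((¬(p + 2*val ≥ -8 → 2*q ≤ -2)) → ((¬(2*p < -18)) ∧ ((1/4)*q + val ≥ (1/4)*p - 43/4 → (¬(3*val ≥ 2))))))) ∧ ((¬(2*p < -18)) → ((1/4)*q + val ≥ (1/4)*p - 43/4 → (¬(3*val ≥ 2)))))) ∧ ((¬(p + 2*val ≥ -8 → 2*q ≤ -2)) → ((2*p < -18 → (((p + 2*val ≥ -8 → 2*q ≤ -2) → ((¬(2*p < -18)) ∧ ((1/4)*q + val ≥ (1/4)*p - 43/4 → (¬(3*val ≥ 2))))) ∧ ((¬(p + 2*val ≥ -8 → 2*q ≤ -2)) → ((¬(2*p < -18)) ∧ ((1/4)*q + val ≥ (1/4)*p - 43/4 → (¬(3*val ≥ 2))))))) ∧ ((¬(2*p < -18)) → ((1/4)*q + val ≥ (1/4)*p - 43/4 → (¬(3*val ≥ 2)))))))) ∧ ((¬(2*p < -18)) → ((1/4)*q + val ≥ (1/4)*p - 43/4 → (¬(3*val ≥ 2)))))) ∧ ((¬(p + 2*val ≥ -8 → 2*q ≤ -2)) → ((2*p < -18 → (((p + 2*val ≥ -8 → 2*q ≤ -2) → ((2*p < -18 → (((p + 2*val ≥ -8 → 2*q ≤ -2) → ((¬(2*p < -18)) ∧ ((1/4)*q + val ≥ (1/4)*p - 43/4 → (¬(3*val ≥ 2))))) ∧ ((¬(p + 2*val ≥ -8 → 2*q ≤ -2)) → ((¬(2*p < -18)) ∧ ((1/4)*q + val ≥ (1/4)*p - 43/4 → (¬(3*val ≥ 2))))))) ∧ ((¬(2*p < -18)) → ((1/4)*q + val ≥ (1/4)*p - 43/4 → (¬(3*val ≥ 2)))))) ∧ ((¬(p + 2*val ≥ -8 → 2*q ≤ -2)) → ((2*p < -18 → (((p + 2*val ≥ -8 → 2*q ≤ -2) → ((¬(2*p < -18)) ∧ ((1/4)*q + val ≥ (1/4)*p - 43/4 → (¬(3*val ≥ 2))))) ∧ ((¬(p + 2*val ≥ -8 → 2*q ≤ -2)) → ((¬(2*p < -18)) ∧ ((1/4)*q + val ≥ (1/4)*p - 43/4 → (¬(3*val ≥ 2))))))) ∧ ((¬(2*p < -18)) → ((1/4)*q + val ≥ (1/4)*p - 43/4 → (¬(3*val ≥ 2)))))))) ∧ ((¬(2*p < -18)) → ((1/4)*q + val ≥ (1/4)*p - 43/4 → (¬(3*val ≥ 2)))))))) ∧ ((¬(2*p < -18)) → ((1/4)*q + val ≥ (1/4)*p - 43/4 → (¬(3*val ≥ 2))))
So before the loop: (2*p < -18 → (((p + 2*val ≥ -8 → 2*q ≤ -2) → ((2*p < -18 → (((p + 2*val ≥ -8 → 2*q ≤ -2) → ((2*p < -18 → (((p + 2*val ≥ -8 → 2*q ≤ -2) → ((¬(2*p < -18)) ∧ ((1/4)*q + val ≥ (1/4)*p - 43/4 → (¬(3*val ≥ 2))))) ∧ ((¬(p + 2*val ≥ -8 → 2*q ≤ -2)) → ((¬(2*p < -18)) ∧ ((1/4)*q + val ≥ (1/4)*p - 43/4 → (¬(3*val ≥ 2))))))) ∧ ((¬(2*p < -18)) → ((1/4)*q + val ≥ (1/4)*p - 43/4 → (¬(3*val ≥ 2)))))) ∧ ((¬(p + 2*val ≥ -8 → 2*q ≤ -2)) → ((2*p < -18 → (((p + 2*val ≥ -8 → 2*q ≤ -2) → ((¬(2*p < -18)) ∧ ((1/4)*q + val ≥ (1/4)*p - 43/4 → (¬(3*val ≥ 2))))) ∧ ((¬(p + 2*val ≥ -8 → 2*q ≤ -2)) → ((¬(2*p < -18)) ∧ ((1/4)*q + val ≥ (1/4)*p - 43/4 → (¬(3*val ≥ 2))))))) ∧ ((¬(2*p < -18)) → ((1/4)*q + val ≥ (1/4)*p - 43/4 → (¬(3*val ≥ 2)))))))) ∧ ((¬(2*p < -18)) → ((1/4)*q + val ≥ (1/4)*p - 43/4 → (¬(3*val ≥ 2)))))) ∧ ((¬(p + 2*val ≥ -8 → 2*q ≤ -2)) → ((2*p < -18 → (((p + 2*val ≥ -8 → 2*q ≤ -2) → ((2*p < -18 → (((p + 2*val ≥ -8 → 2*q ≤ -2) → ((¬(2*p < -18)) ∧ ((1/4)*q + val ≥ (1/4)*p - 43/4 → (¬(3*val ≥ 2))))) ∧ ((¬(p + 2*val ≥ -8 → 2*q ≤ -2)) → ((¬(2*p < -18)) ∧ ((1/4)*q + val ≥ (1/4)*p - 43/4 → (¬(3*val ≥ 2))))))) ∧ ((¬(2*p < -18)) → ((1/4)*q + val ≥ (1/4)*p - 43/4 → (¬(3*val ≥ 2)))))) ∧ ((¬(p + 2*val ≥ -8 → 2*q ≤ -2)) → ((2*p < -18 → (((p + 2*val ≥ -8 → 2*q ≤ -2) → ((¬(2*p < -18)) ∧ ((1/4)*q + val ≥ (1/4)*p - 43/4 → (¬(3*val ≥ 2))))) ∧ ((¬(p + 2*val ≥ -8 → 2*q ≤ -2)) → ((¬(2*p < -18)) ∧ ((1/4)*q + val ≥ (1/4)*p - 43/4 → (¬(3*val ≥ 2))))))) ∧ ((¬(2*p < -18)) → ((1/4)*q + val ≥ (1/4)*p - 43/4 → (¬(3*val ≥ 2)))))))) ∧ ((¬(2*p < -18)) → ((1/4)*q + val ≥ (1/4)*p - 43/4 → (¬(3*val ≥ 2)))))))) ∧ ((¬(2*p < -18)) → ((1/4)*q + val ≥ (1/4)*p - 43/4 → (¬(3*val ≥ 2))))
Before skip: (2*p < -18 → (((p + 2*val ≥ -8 → 2*q ≤ -2) → ((2*p < -18 → (((p + 2*val ≥ -8 → 2*q ≤ -2) → ((2*p < -18 → (((p + 2*val ≥ -8 → 2*q ≤ -2) → ((¬(2*p < -18)) ∧ ((1/4)*q + val ≥ (1/4)*p - 43/4 → (¬(3*val ≥ 2))))) ∧ ((¬(p + 2*val ≥ -8 → 2*q ≤ -2)) → ((¬(2*p < -18)) ∧ ((1/4)*q + val ≥ (1/4)*p - 43/4 → (¬(3*val ≥ 2))))))) ∧ ((¬(2*p < -18)) → ((1/4)*q + val ≥ (1/4)*p - 43/4 → (¬(3*val ≥ 2)))))) ∧ ((¬(p + 2*val ≥ -8 → 2*q ≤ -2)) → ((2*p < -18 → (((p + 2*val ≥ -8 → 2*q ≤ -2) → ((¬(2*p < -18)) ∧ ((1/4)*q + val ≥ (1/4)*p - 43/4 → (¬(3*val ≥ 2))))) ∧ ((¬(p + 2*val ≥ -8 → 2*q ≤ -2)) → ((¬(2*p < -18)) ∧ ((1/4)*q + val ≥ (1/4)*p - 43/4 → (¬(3*val ≥ 2))))))) ∧ ((¬(2*p < -18)) → ((1/4)*q + val ≥ (1/4)*p - 43/4 → (¬(3*val ≥ 2)))))))) ∧ ((¬(2*p < -18)) → ((1/4)*q + val ≥ (1/4)*p - 43/4 → (¬(3*val ≥ 2)))))) ∧ ((¬(p + 2*val ≥ -8 → 2*q ≤ -2)) → ((2*p < -18 → (((p + 2*val ≥ -8 → 2*q ≤ -2) → ((2*p < -18 → (((p + 2*val ≥ -8 → 2*q ≤ -2) → ((¬(2*p < -18)) ∧ ((1/4)*q + val ≥ (1/4)*p - 43/4 → (¬(3*val ≥ 2))))) ∧ ((¬(p + 2*val ≥ -8 → 2*q ≤ -2)) → ((¬(2*p < -18)) ∧ ((1/4)*q + val ≥ (1/4)*p - 43/4 → (¬(3*val ≥ 2))))))) ∧ ((¬(2*p < -18)) → ((1/4)*q + val ≥ (1/4)*p - 43/4 → (¬(3*val ≥ 2)))))) ∧ ((¬(p + 2*val ≥ -8 → 2*q ≤ -2)) → ((2*p < -18 → (((p + 2*val ≥ -8 → 2*q ≤ -2) → ((¬(2*p < -18)) ∧ ((1/4)*q + val ≥ (1/4)*p - 43/4 → (¬(3*val ≥ 2))))) ∧ ((¬(p + 2*val ≥ -8 → 2*q ≤ -2)) → ((¬(2*p < -18)) ∧ ((1/4)*q + val ≥ (1/4)*p - 43/4 → (¬(3*val ≥ 2))))))) ∧ ((¬(2*p < -18)) → ((1/4)*q + val ≥ (1/4)*p - 43/4 → (¬(3*val ≥ 2)))))))) ∧ ((¬(2*p < -18)) → ((1/4)*q + val ≥ (1/4)*p - 43/4 → (¬(3*val ≥ 2)))))))) ∧ ((¬(2*p < -18)) → ((1/4)*q + val ≥ (1/4)*p - 43/4 → (¬(3*val ≥ 2))))
Before q := 2*val: (2*p < -18 → (((p + 2*val ≥ -8 → 4*val ≤ -2) → ((2*p < -18 → (((p + 2*val ≥ -8 → 4*val ≤ -2) → ((2*p < -18 → (((p + 2*val ≥ -8 → 4*val ≤ -2) → ((¬(2*p < -18)) ∧ ((3/2)*val ≥ (1/4)*p - 43/4 → (¬(3*val ≥ 2))))) ∧ ((¬(p + 2*val ≥ -8 → 4*val ≤ -2)) → ((¬(2*p < -18)) ∧ ((3/2)*val ≥ (1/4)*p - 43/4 → (¬(3*val ≥ 2))))))) ∧ ((¬(2*p < -18)) → ((3/2)*val ≥ (1/4)*p - 43/4 → (¬(3*val ≥ 2)))))) ∧ ((¬(p + 2*val ≥ -8 → 4*val ≤ -2)) → ((2*p < -18 → (((p + 2*val ≥ -8 → 4*val ≤ -2) → ((¬(2*p < -18)) ∧ ((3/2)*val ≥ (1/4)*p - 43/4 → (¬(3*val ≥ 2))))) ∧ ((¬(p + 2*val ≥ -8 → 4*val ≤ -2)) → ((¬(2*p < -18)) ∧ ((3/2)*val ≥ (1/4)*p - 43/4 → (¬(3*val ≥ 2))))))) ∧ ((¬(2*p < -18)) → ((3/2)*val ≥ (1/4)*p - 43/4 → (¬(3*val ≥ 2)))))))) ∧ ((¬(2*p < -18)) → ((3/2)*val ≥ (1/4)*p - 43/4 → (¬(3*val ≥ 2)))))) ∧ ((¬(p + 2*val ≥ -8 → 4*val ≤ -2)) → ((2*p < -18 → (((p + 2*val ≥ -8 → 4*val ≤ -2) → ((2*p < -18 → (((p + 2*val ≥ -8 → 4*val ≤ -2) → ((¬(2*p < -18)) ∧ ((3/2)*val ≥ (1/4)*p - 43/4 → (¬(3*val ≥ 2))))) ∧ ((¬(p + 2*val ≥ -8 → 4*val ≤ -2)) → ((¬(2*p < -18)) ∧ ((3/2)*val ≥ (1/4)*p - 43/4 → (¬(3*val ≥ 2))))))) ∧ ((¬(2*p < -18)) → ((3/2)*val ≥ (1/4)*p - 43/4 → (¬(3*val ≥ 2)))))) ∧ ((¬(p + 2*val ≥ -8 → 4*val ≤ -2)) → ((2*p < -18 → (((p + 2*val ≥ -8 → 4*val ≤ -2) → ((¬(2*p < -18)) ∧ ((3/2)*val ≥ (1/4)*p - 43/4 → (¬(3*val ≥ 2))))) ∧ ((¬(p + 2*val ≥ -8 → 4*val ≤ -2)) → ((¬(2*p < -18)) ∧ ((3/2)*val ≥ (1/4)*p - 43/4 → (¬(3*val ≥ 2))))))) ∧ ((¬(2*p < -18)) → ((3/2)*val ≥ (1/4)*p - 43/4 → (¬(3*val ≥ 2)))))))) ∧ ((¬(2*p < -18)) → ((3/2)*val ≥ (1/4)*p - 43/4 → (¬(3*val ≥ 2)))))))) ∧ ((¬(2*p < -18)) → ((3/2)*val ≥ (1/4)*p - 43/4 → (¬(3*val ≥ 2))))
Before skip: (2*p < -18 → (((p + 2*val ≥ -8 → 4*val ≤ -2) → ((2*p < -18 → (((p + 2*val ≥ -8 → 4*val ≤ -2) → ((2*p < -18 → (((p + 2*val ≥ -8 → 4*val ≤ -2) → ((¬(2*p < -18)) ∧ ((3/2)*val ≥ (1/4)*p - 43/4 → (¬(3*val ≥ 2))))) ∧ ((¬(p + 2*val ≥ -8 → 4*val ≤ -2)) → ((¬(2*p < -18)) ∧ ((3/2)*val ≥ (1/4)*p - 43/4 → (¬(3*val ≥ 2))))))) ∧ ((¬(2*p < -18)) → ((3/2)*val ≥ (1/4)*p - 43/4 → (¬(3*val ≥ 2)))))) ∧ ((¬(p + 2*val ≥ -8 → 4*val ≤ -2)) → ((2*p < -18 → (((p + 2*val ≥ -8 → 4*val ≤ -2) → ((¬(2*p < -18)) ∧ ((3/2)*val ≥ (1/4)*p - 43/4 → (¬(3*val ≥ 2))))) ∧ ((¬(p + 2*val ≥ -8 → 4*val ≤ -2)) → ((¬(2*p < -18)) ∧ ((3/2)*val ≥ (1/4)*p - 43/4 → (¬(3*val ≥ 2))))))) ∧ ((¬(2*p < -18)) → ((3/2)*val ≥ (1/4)*p - 43/4 → (¬(3*val ≥ 2)))))))) ∧ ((¬(2*p < -18)) → ((3/2)*val ≥ (1/4)*p - 43/4 → (¬(3*val ≥ 2)))))) ∧ ((¬(p + 2*val ≥ -8 → 4*val ≤ -2)) → ((2*p < -18 → (((p + 2*val ≥ -8 → 4*val ≤ -2) → ((2*p < -18 → (((p + 2*val ≥ -8 → 4*val ≤ -2) → ((¬(2*p < -18)) ∧ ((3/2)*val ≥ (1/4)*p - 43/4 → (¬(3*val ≥ 2))))) ∧ ((¬(p + 2*val ≥ -8 → 4*val ≤ -2)) → ((¬(2*p < -18)) ∧ ((3/2)*val ≥ (1/4)*p - 43/4 → (¬(3*val ≥ 2))))))) ∧ ((¬(2*p < -18)) → ((3/2)*val ≥ (1/4)*p - 43/4 → (¬(3*val ≥ 2)))))) ∧ ((¬(p + 2*val ≥ -8 → 4*val ≤ -2)) → ((2*p < -18 → (((p + 2*val ≥ -8 → 4*val ≤ -2) → ((¬(2*p < -18)) ∧ ((3/2)*val ≥ (1/4)*p - 43/4 → (¬(3*val ≥ 2))))) ∧ ((¬(p + 2*val ≥ -8 → 4*val ≤ -2)) → ((¬(2*p < -18)) ∧ ((3/2)*val ≥ (1/4)*p - 43/4 → (¬(3*val ≥ 2))))))) ∧ ((¬(2*p < -18)) → ((3/2)*val ≥ (1/4)*p - 43/4 → (¬(3*val ≥ 2)))))))) ∧ ((¬(2*p < -18)) → ((3/2)*val ≥ (1/4)*p - 43/4 → (¬(3*val ≥ 2)))))))) ∧ ((¬(2*p < -18)) → ((3/2)*val ≥ (1/4)*p - 43/4 → (¬(3*val ≥ 2))))
Before p := q: (2*q < -18 → (((q + 2*val ≥ -8 → 4*val ≤ -2) → ((2*q < -18 → (((q + 2*val ≥ -8 → 4*val ≤ -2) → ((2*q < -18 → (((q + 2*val ≥ -8 → 4*val ≤ -2) → ((¬(2*q < -18)) ∧ ((3/2)*val ≥ (1/4)*q - 43/4 → (¬(3*val ≥ 2))))) ∧ ((¬(q + 2*val ≥ -8 → 4*val ≤ -2)) → ((¬(2*q < -18)) ∧ ((3/2)*val ≥ (1/4)*q - 43/4 → (¬(3*val ≥ 2))))))) ∧ ((¬(2*q < -18)) → ((3/2)*val ≥ (1/4)*q - 43/4 → (¬(3*val ≥ 2)))))) ∧ ((¬(q + 2*val ≥ -8 → 4*val ≤ -2)) → ((2*q < -18 → (((q + 2*val ≥ -8 → 4*val ≤ -2) → ((¬(2*q < -18)) ∧ ((3/2)*val ≥ (1/4)*q - 43/4 → (¬(3*val ≥ 2))))) ∧ ((¬(q + 2*val ≥ -8 → 4*val ≤ -2)) → ((¬(2*q < -18)) ∧ ((3/2)*val ≥ (1/4)*q - 43/4 → (¬(3*val ≥ 2))))))) ∧ ((¬(2*q < -18)) → ((3/2)*val ≥ (1/4)*q - 43/4 → (¬(3*val ≥ 2)))))))) ∧ ((¬(2*q < -18)) → ((3/2)*val ≥ (1/4)*q - 43/4 → (¬(3*val ≥ 2)))))) ∧ ((¬(q + 2*val ≥ -8 → 4*val ≤ -2)) → ((2*q < -18 → (((q + 2*val ≥ -8 → 4*val ≤ -2) → ((2*q < -18 → (((q + 2*val ≥ -8 → 4*val ≤ -2) → ((¬(2*q < -18)) ∧ ((3/2)*val ≥ (1/4)*q - 43/4 → (¬(3*val ≥ 2))))) ∧ ((¬(q + 2*val ≥ -8 → 4*val ≤ -2)) → ((¬(2*q < -18)) ∧ ((3/2)*val ≥ (1/4)*q - 43/4 → (¬(3*val ≥ 2))))))) ∧ ((¬(2*q < -18)) → ((3/2)*val ≥ (1/4)*q - 43/4 → (¬(3*val ≥ 2)))))) ∧ ((¬(q + 2*val ≥ -8 → 4*val ≤ -2)) → ((2*q < -18 → (((q + 2*val ≥ -8 → 4*val ≤ -2) → ((¬(2*q < -18)) ∧ ((3/2)*val ≥ (1/4)*q - 43/4 → (¬(3*val ≥ 2))))) ∧ ((¬(q + 2*val ≥ -8 → 4*val ≤ -2)) → ((¬(2*q < -18)) ∧ ((3/2)*val ≥ (1/4)*q - 43/4 → (¬(3*val ≥ 2))))))) ∧ ((¬(2*q < -18)) → ((3/2)*val ≥ (1/4)*q - 43/4 → (¬(3*val ≥ 2)))))))) ∧ ((¬(2*q < -18)) → ((3/2)*val ≥ (1/4)*q - 43/4 → (¬(3*val ≥ 2)))))))) ∧ ((¬(2*q < -18)) → ((3/2)*val ≥ (1/4)*q - 43/4 → (¬(3*val ≥ 2))))
Answer: WP = (2*q < -18 → (((q + 2*val ≥ -8 → 4*val ≤ -2) → ((2*q < -18 → (((q + 2*val ≥ -8 → 4*val ≤ -2) → ((2*q < -18 → (((q + 2*val ≥ -8 → 4*val ≤ -2) → ((¬(2*q < -18)) ∧ ((3/2)*val ≥ (1/4)*q - 43/4 → (¬(3*val ≥ 2))))) ∧ ((¬(q + 2*val ≥ -8 → 4*val ≤ -2)) → ((¬(2*q < -18)) ∧ ((3/2)*val ≥ (1/4)*q - 43/4 → (¬(3*val ≥ 2))))))) ∧ ((¬(2*q < -18)) → ((3/2)*val ≥ (1/4)*q - 43/4 → (¬(3*val ≥ 2)))))) ∧ ((¬(q + 2*val ≥ -8 → 4*val ≤ -2)) → ((2*q < -18 → (((q + 2*val ≥ -8 → 4*val ≤ -2) → ((¬(2*q < -18)) ∧ ((3/2)*val ≥ (1/4)*q - 43/4 → (¬(3*val ≥ 2))))) ∧ ((¬(q + 2*val ≥ -8 → 4*val ≤ -2)) → ((¬(2*q < -18)) ∧ ((3/2)*val ≥ (1/4)*q - 43/4 → (¬(3*val ≥ 2))))))) ∧ ((¬(2*q < -18)) → ((3/2)*val ≥ (1/4)*q - 43/4 → (¬(3*val ≥ 2)))))))) ∧ ((¬(2*q < -18)) → ((3/2)*val ≥ (1/4)*q - 43/4 → (¬(3*val ≥ 2)))))) ∧ ((¬(q + 2*val ≥ -8 → 4*val ≤ -2)) → ((2*q < -18 → (((q + 2*val ≥ -8 → 4*val ≤ -2) → ((2*q < -18 → (((q + 2*val ≥ -8 → 4*val ≤ -2) → ((¬(2*q < -18)) ∧ ((3/2)*val ≥ (1/4)*q - 43/4 → (¬(3*val ≥ 2))))) ∧ ((¬(q + 2*val ≥ -8 → 4*val ≤ -2)) → ((¬(2*q < -18)) ∧ ((3/2)*val ≥ (1/4)*q - 43/4 → (¬(3*val ≥ 2))))))) ∧ ((¬(2*q < -18)) → ((3/2)*val ≥ (1/4)*q - 43/4 → (¬(3*val ≥ 2)))))) ∧ ((¬(q + 2*val ≥ -8 → 4*val ≤ -2)) → ((2*q < -18 → (((q + 2*val ≥ -8 → 4*val ≤ -2) → ((¬(2*q < -18)) ∧ ((3/2)*val ≥ (1/4)*q - 43/4 → (¬(3*val ≥ 2))))) ∧ ((¬(q + 2*val ≥ -8 → 4*val ≤ -2)) → ((¬(2*q < -18)) ∧ ((3/2)*val ≥ (1/4)*q - 43/4 → (¬(3*val ≥ 2))))))) ∧ ((¬(2*q < -18)) → ((3/2)*val ≥ (1/4)*q - 43/4 → (¬(3*val ≥ 2)))))))) ∧ ((¬(2*q < -18)) → ((3/2)*val ≥ (1/4)*q - 43/4 → (¬(3*val ≥ 2)))))))) ∧ ((¬(2*q < -18)) → ((3/2)*val ≥ (1/4)*q - 43/4 → (¬(3*val ≥ 2))))


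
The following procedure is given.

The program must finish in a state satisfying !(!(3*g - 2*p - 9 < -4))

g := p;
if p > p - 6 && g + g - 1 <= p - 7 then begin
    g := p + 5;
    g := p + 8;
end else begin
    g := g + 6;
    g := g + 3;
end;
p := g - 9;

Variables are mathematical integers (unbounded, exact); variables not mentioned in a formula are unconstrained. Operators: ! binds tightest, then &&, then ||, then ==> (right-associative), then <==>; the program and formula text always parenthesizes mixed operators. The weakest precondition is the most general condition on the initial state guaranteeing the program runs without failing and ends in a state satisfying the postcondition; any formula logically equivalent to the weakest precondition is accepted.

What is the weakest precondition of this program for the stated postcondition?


Working backward. After the program, the postcondition !(!(3*g - 2*p - 9 < -4)) must hold; in canonical form it is 3*g < 2*p + 5.
Before p := g - 9: g < -13
Then branch requires p < -21; else branch requires g < -22.
Before the if: (2*g <= p - 6 ==> p < -21) && ((!(2*g <= p - 6)) ==> g < -22)
Before g := p: (p <= -6 ==> p < -21) && ((!(p <= -6)) ==> p < -22)
Answer: WP = (p <= -6 ==> p < -21) && ((!(p <= -6)) ==> p < -22)


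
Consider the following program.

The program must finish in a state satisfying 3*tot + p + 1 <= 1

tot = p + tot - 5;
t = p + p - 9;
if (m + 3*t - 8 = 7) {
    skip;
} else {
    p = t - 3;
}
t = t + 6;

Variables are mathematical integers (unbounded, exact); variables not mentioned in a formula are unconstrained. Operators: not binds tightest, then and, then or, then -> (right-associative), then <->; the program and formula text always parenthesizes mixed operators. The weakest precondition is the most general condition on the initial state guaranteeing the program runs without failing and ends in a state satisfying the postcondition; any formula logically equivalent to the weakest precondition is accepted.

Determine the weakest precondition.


Working backward. After the program, the postcondition 3*tot + p + 1 <= 1 must hold; in canonical form it is p + 3*tot <= 0.
Before t := t + 6: p + 3*tot <= 0
Then branch requires p + 3*tot <= 0; else branch requires t + 3*tot <= 3.
Before the if: (m + 3*t = 15 -> p + 3*tot <= 0) and ((not (m + 3*t = 15)) -> t + 3*tot <= 3)
Before t := p + p - 9: (m + 6*p = 42 -> p + 3*tot <= 0) and ((not (m + 6*p = 42)) -> 2*p + 3*tot <= 12)
Before tot := p + tot - 5: (m + 6*p = 42 -> 4*p + 3*tot <= 15) and ((not (m + 6*p = 42)) -> 5*p + 3*tot <= 27)
Answer: WP = (m + 6*p = 42 -> 4*p + 3*tot <= 15) and ((not (m + 6*p = 42)) -> 5*p + 3*tot <= 27)


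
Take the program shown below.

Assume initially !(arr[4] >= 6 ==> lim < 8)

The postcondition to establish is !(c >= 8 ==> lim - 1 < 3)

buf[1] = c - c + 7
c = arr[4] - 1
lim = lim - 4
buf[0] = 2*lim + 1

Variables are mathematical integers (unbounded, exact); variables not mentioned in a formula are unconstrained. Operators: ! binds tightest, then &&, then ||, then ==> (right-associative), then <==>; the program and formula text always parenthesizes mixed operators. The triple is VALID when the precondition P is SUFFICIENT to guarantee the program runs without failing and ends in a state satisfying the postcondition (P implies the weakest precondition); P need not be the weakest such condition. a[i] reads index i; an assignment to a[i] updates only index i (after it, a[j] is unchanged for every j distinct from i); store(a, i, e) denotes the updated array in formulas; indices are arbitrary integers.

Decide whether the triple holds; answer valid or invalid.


Working backward. After the program, the postcondition !(c >= 8 ==> lim - 1 < 3) must hold; in canonical form it is !(c >= 8 ==> lim < 4).
Before buf[0] := 2*lim + 1: !(c >= 8 ==> lim < 4)
Before lim := lim - 4: !(c >= 8 ==> lim < 8)
Before c := arr[4] - 1: !(arr[4] >= 9 ==> lim < 8)
Before buf[1] := c - c + 7: !(arr[4] >= 9 ==> lim < 8)
The weakest precondition is !(arr[4] >= 9 ==> lim < 8).
Check whether !(arr[4] >= 6 ==> lim < 8) implies it.
Countermodel: at the initial state arr = {[4] = 6, elsewhere 6}, lim = 8, the precondition holds but the weakest precondition fails.
Answer: invalid


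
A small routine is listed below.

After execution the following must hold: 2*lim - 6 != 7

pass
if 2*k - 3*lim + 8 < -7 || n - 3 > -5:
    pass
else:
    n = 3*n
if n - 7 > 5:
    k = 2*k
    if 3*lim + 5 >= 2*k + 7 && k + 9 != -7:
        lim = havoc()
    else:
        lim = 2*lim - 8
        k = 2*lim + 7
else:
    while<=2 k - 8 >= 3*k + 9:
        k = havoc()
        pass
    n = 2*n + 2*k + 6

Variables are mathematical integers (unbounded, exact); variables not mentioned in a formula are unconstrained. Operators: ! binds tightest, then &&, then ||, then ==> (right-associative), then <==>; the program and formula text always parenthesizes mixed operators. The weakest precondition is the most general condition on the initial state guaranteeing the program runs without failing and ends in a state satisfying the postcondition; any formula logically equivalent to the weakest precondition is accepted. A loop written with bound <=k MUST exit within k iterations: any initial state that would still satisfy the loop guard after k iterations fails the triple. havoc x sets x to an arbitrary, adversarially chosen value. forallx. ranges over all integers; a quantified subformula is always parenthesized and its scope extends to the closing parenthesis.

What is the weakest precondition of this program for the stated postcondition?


Working backward. After the program, the postcondition 2*lim - 6 != 7 must hold; in canonical form it is 2*lim != 13.
Then branch requires ((3*lim >= 4*k + 2 && 2*k != -16) ==> (forall lim_1. 2*lim_1 != 13)) && ((!(3*lim >= 4*k + 2 && 2*k != -16)) ==> 4*lim != 29); else branch requires (2*k <= -17 ==> (forall k_2. ((2*k_2 <= -17 ==> (forall k_1. ((!(2*k_1 <= -17)) && 2*lim != 13))) && ((!(2*k_2 <= -17)) ==> 2*lim != 13)))) && ((!(2*k <= -17)) ==> 2*lim != 13).
Before the if: (n > 12 ==> (((3*lim >= 4*k + 2 && 2*k != -16) ==> (forall lim_1. 2*lim_1 != 13)) && ((!(3*lim >= 4*k + 2 && 2*k != -16)) ==> 4*lim != 29))) && ((!(n > 12)) ==> ((2*k <= -17 ==> (forall k_2. ((2*k_2 <= -17 ==> (forall k_1. ((!(2*k_1 <= -17)) && 2*lim != 13))) && ((!(2*k_2 <= -17)) ==> 2*lim != 13)))) && ((!(2*k <= -17)) ==> 2*lim != 13)))
Then branch requires (n > 12 ==> (((3*lim >= 4*k + 2 && 2*k != -16) ==> (forall lim_1. 2*lim_1 != 13)) && ((!(3*lim >= 4*k + 2 && 2*k != -16)) ==> 4*lim != 29))) && ((!(n > 12)) ==> ((2*k <= -17 ==> (forall k_2. ((2*k_2 <= -17 ==> (forall k_1. ((!(2*k_1 <= -17)) && 2*lim != 13))) && ((!(2*k_2 <= -17)) ==> 2*lim != 13)))) && ((!(2*k <= -17)) ==> 2*lim != 13))); else branch requires (3*n > 12 ==> (((3*lim >= 4*k + 2 && 2*k != -16) ==> (forall lim_1. 2*lim_1 != 13)) && ((!(3*lim >= 4*k + 2 && 2*k != -16)) ==> 4*lim != 29))) && ((!(3*n > 12)) ==> ((2*k <= -17 ==> (forall k_2. ((2*k_2 <= -17 ==> (forall k_1. ((!(2*k_1 <= -17)) && 2*lim != 13))) && ((!(2*k_2 <= -17)) ==> 2*lim != 13)))) && ((!(2*k <= -17)) ==> 2*lim != 13))).
Before the if: ((2*k < 3*lim - 15 || n > -2) ==> ((n > 12 ==> (((3*lim >= 4*k + 2 && 2*k != -16) ==> (forall lim_1. 2*lim_1 != 13)) && ((!(3*lim >= 4*k + 2 && 2*k != -16)) ==> 4*lim != 29))) && ((!(n > 12)) ==> ((2*k <= -17 ==> (forall k_2. ((2*k_2 <= -17 ==> (forall k_1. ((!(2*k_1 <= -17)) && 2*lim != 13))) && ((!(2*k_2 <= -17)) ==> 2*lim != 13)))) && ((!(2*k <= -17)) ==> 2*lim != 13))))) && ((!(2*k < 3*lim - 15 || n > -2)) ==> ((3*n > 12 ==> (((3*lim >= 4*k + 2 && 2*k != -16) ==> (forall lim_1. 2*lim_1 != 13)) && ((!(3*lim >= 4*k + 2 && 2*k != -16)) ==> 4*lim != 29))) && ((!(3*n > 12)) ==> ((2*k <= -17 ==> (forall k_2. ((2*k_2 <= -17 ==> (forall k_1. ((!(2*k_1 <= -17)) && 2*lim != 13))) && ((!(2*k_2 <= -17)) ==> 2*lim != 13)))) && ((!(2*k <= -17)) ==> 2*lim != 13)))))
Before skip: ((2*k < 3*lim - 15 || n > -2) ==> ((n > 12 ==> (((3*lim >= 4*k + 2 && 2*k != -16) ==> (forall lim_1. 2*lim_1 != 13)) && ((!(3*lim >= 4*k + 2 && 2*k != -16)) ==> 4*lim != 29))) && ((!(n > 12)) ==> ((2*k <= -17 ==> (forall k_2. ((2*k_2 <= -17 ==> (forall k_1. ((!(2*k_1 <= -17)) && 2*lim != 13))) && ((!(2*k_2 <= -17)) ==> 2*lim != 13)))) && ((!(2*k <= -17)) ==> 2*lim != 13))))) && ((!(2*k < 3*lim - 15 || n > -2)) ==> ((3*n > 12 ==> (((3*lim >= 4*k + 2 && 2*k != -16) ==> (forall lim_1. 2*lim_1 != 13)) && ((!(3*lim >= 4*k + 2 && 2*k != -16)) ==> 4*lim != 29))) && ((!(3*n > 12)) ==> ((2*k <= -17 ==> (forall k_2. ((2*k_2 <= -17 ==> (forall k_1. ((!(2*k_1 <= -17)) && 2*lim != 13))) && ((!(2*k_2 <= -17)) ==> 2*lim != 13)))) && ((!(2*k <= -17)) ==> 2*lim != 13)))))
Answer: WP = ((2*k < 3*lim - 15 || n > -2) ==> ((n > 12 ==> (((3*lim >= 4*k + 2 && 2*k != -16) ==> (forall lim_1. 2*lim_1 != 13)) && ((!(3*lim >= 4*k + 2 && 2*k != -16)) ==> 4*lim != 29))) && ((!(n > 12)) ==> ((2*k <= -17 ==> (forall k_2. ((2*k_2 <= -17 ==> (forall k_1. ((!(2*k_1 <= -17)) && 2*lim != 13))) && ((!(2*k_2 <= -17)) ==> 2*lim != 13)))) && ((!(2*k <= -17)) ==> 2*lim != 13))))) && ((!(2*k < 3*lim - 15 || n > -2)) ==> ((3*n > 12 ==> (((3*lim >= 4*k + 2 && 2*k != -16) ==> (forall lim_1. 2*lim_1 != 13)) && ((!(3*lim >= 4*k + 2 && 2*k != -16)) ==> 4*lim != 29))) && ((!(3*n > 12)) ==> ((2*k <= -17 ==> (forall k_2. ((2*k_2 <= -17 ==> (forall k_1. ((!(2*k_1 <= -17)) && 2*lim != 13))) && ((!(2*k_2 <= -17)) ==> 2*lim != 13)))) && ((!(2*k <= -17)) ==> 2*lim != 13)))))


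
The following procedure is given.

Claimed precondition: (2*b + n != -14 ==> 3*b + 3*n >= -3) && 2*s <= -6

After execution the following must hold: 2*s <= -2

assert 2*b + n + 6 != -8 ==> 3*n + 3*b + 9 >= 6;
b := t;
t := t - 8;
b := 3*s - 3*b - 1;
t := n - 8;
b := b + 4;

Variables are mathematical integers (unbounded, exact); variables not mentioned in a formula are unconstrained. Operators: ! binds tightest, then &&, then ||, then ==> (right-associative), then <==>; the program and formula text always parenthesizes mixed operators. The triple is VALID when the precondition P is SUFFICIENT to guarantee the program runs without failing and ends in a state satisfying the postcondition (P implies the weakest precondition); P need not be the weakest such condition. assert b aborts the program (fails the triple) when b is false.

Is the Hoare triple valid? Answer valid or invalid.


Working backward. After the program, 2*s <= -2 must hold.
Before b := b + 4: 2*s <= -2
Before t := n - 8: 2*s <= -2
Before b := 3*s - 3*b - 1: 2*s <= -2
Before t := t - 8: 2*s <= -2
Before b := t: 2*s <= -2
Before assert 2*b + n + 6 != -8 ==> 3*n + 3*b + 9 >= 6: (2*b + n != -14 ==> 3*b + 3*n >= -3) && 2*s <= -2
The weakest precondition is (2*b + n != -14 ==> 3*b + 3*n >= -3) && 2*s <= -2.
Check whether (2*b + n != -14 ==> 3*b + 3*n >= -3) && 2*s <= -6 implies it.
Every state satisfying the precondition satisfies the weakest precondition: the implication holds.
Answer: valid


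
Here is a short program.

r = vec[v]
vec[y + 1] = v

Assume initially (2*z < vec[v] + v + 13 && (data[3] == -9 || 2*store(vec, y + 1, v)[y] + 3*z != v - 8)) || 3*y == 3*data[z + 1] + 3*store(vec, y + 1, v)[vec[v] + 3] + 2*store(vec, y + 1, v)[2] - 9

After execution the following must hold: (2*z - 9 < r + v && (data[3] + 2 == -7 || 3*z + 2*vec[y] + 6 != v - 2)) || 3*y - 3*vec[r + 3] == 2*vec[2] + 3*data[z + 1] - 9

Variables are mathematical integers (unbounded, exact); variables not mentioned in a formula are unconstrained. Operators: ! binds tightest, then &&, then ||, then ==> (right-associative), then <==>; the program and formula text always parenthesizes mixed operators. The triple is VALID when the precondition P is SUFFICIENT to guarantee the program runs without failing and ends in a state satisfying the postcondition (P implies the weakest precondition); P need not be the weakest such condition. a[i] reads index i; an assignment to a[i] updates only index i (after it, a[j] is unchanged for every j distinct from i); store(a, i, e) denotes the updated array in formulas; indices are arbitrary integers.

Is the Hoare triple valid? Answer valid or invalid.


Working backward. After the program, the postcondition (2*z - 9 < r + v && (data[3] + 2 == -7 || 3*z + 2*vec[y] + 6 != v - 2)) || 3*y - 3*vec[r + 3] == 2*vec[2] + 3*data[z + 1] - 9 must hold; in canonical form it is (2*z < r + v + 9 && (data[3] == -9 || 2*vec[y] + 3*z != v - 8)) || 3*y == 3*data[z + 1] + 3*vec[r + 3] + 2*vec[2] - 9.
Before vec[y + 1] := v: (2*z < r + v + 9 && (data[3] == -9 || 2*store(vec, y + 1, v)[y] + 3*z != v - 8)) || 3*y == 3*data[z + 1] + 3*store(vec, y + 1, v)[r + 3] + 2*store(vec, y + 1, v)[2] - 9
Before r := vec[v]: (2*z < vec[v] + v + 9 && (data[3] == -9 || 2*store(vec, y + 1, v)[y] + 3*z != v - 8)) || 3*y == 3*data[z + 1] + 3*store(vec, y + 1, v)[vec[v] + 3] + 2*store(vec, y + 1, v)[2] - 9
The weakest precondition is (2*z < vec[v] + v + 9 && (data[3] == -9 || 2*store(vec, y + 1, v)[y] + 3*z != v - 8)) || 3*y == 3*data[z + 1] + 3*store(vec, y + 1, v)[vec[v] + 3] + 2*store(vec, y + 1, v)[2] - 9.
Check whether (2*z < vec[v] + v + 13 && (data[3] == -9 || 2*store(vec, y + 1, v)[y] + 3*z != v - 8)) || 3*y == 3*data[z + 1] + 3*store(vec, y + 1, v)[vec[v] + 3] + 2*store(vec, y + 1, v)[2] - 9 implies it.
Countermodel: at the initial state data = {[2] = 10, [3] = 10, [25164] = 10, [25165] = 10, [25166] = 10, [28410] = 25042, [31646] = 10, elsewhere 10}, v = 31646, vec = {[2] = 0, [3] = 4, [25164] = 17801, [25165] = 4, [25166] = 124, [28410] = 4, [31646] = 25163, elsewhere 4}, y = 25164, z = 28409, the precondition holds but the weakest precondition fails.
Answer: invalid


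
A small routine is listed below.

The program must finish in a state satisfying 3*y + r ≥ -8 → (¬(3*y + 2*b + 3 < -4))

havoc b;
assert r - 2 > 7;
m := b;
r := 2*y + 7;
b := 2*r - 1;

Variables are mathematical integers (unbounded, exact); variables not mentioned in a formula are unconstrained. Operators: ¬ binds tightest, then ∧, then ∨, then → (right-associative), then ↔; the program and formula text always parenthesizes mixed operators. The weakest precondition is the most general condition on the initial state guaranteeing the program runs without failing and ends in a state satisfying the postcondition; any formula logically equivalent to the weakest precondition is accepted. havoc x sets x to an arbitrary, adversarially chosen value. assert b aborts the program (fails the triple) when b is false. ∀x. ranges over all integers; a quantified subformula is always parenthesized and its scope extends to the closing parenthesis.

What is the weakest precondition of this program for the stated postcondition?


Working backward. After the program, the postcondition 3*y + r ≥ -8 → (¬(3*y + 2*b + 3 < -4)) must hold; in canonical form it is r + 3*y ≥ -8 → (¬(2*b + 3*y < -7)).
Before b := 2*r - 1: r + 3*y ≥ -8 → (¬(4*r + 3*y < -5))
Before r := 2*y + 7: 5*y ≥ -15 → (¬(11*y < -33))
Before m := b: 5*y ≥ -15 → (¬(11*y < -33))
Before assert r - 2 > 7: r > 9 ∧ (5*y ≥ -15 → (¬(11*y < -33)))
Before havoc b: r > 9 ∧ (5*y ≥ -15 → (¬(11*y < -33)))
Answer: WP = r > 9 ∧ (5*y ≥ -15 → (¬(11*y < -33)))


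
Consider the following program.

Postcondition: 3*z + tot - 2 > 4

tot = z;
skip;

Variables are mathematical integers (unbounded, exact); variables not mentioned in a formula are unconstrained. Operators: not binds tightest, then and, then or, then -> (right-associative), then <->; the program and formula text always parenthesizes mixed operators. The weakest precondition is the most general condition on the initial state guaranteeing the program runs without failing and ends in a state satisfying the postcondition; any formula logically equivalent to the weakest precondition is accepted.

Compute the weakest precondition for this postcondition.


Working backward. After the program, the postcondition 3*z + tot - 2 > 4 must hold; in canonical form it is tot + 3*z > 6.
Before skip: tot + 3*z > 6
Before tot := z: 4*z > 6
Answer: WP = 4*z > 6


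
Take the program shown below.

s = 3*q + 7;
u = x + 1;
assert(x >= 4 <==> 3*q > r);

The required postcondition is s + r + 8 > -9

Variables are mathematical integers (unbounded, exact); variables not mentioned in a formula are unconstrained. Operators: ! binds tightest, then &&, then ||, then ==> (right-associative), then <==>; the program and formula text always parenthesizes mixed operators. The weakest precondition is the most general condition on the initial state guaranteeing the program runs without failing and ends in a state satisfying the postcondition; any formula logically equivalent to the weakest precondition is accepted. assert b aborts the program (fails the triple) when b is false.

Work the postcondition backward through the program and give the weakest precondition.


Working backward. After the program, the postcondition s + r + 8 > -9 must hold; in canonical form it is r + s > -17.
Before assert x >= 4 <==> 3*q > r: (x >= 4 <==> 3*q > r) && r + s > -17
Before u := x + 1: (x >= 4 <==> 3*q > r) && r + s > -17
Before s := 3*q + 7: (x >= 4 <==> 3*q > r) && 3*q + r > -24
Answer: WP = (x >= 4 <==> 3*q > r) && 3*q + r > -24
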